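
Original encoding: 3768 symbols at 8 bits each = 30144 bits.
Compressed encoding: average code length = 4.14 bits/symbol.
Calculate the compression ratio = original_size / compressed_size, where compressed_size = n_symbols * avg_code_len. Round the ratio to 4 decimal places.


original_size = n_symbols * orig_bits = 3768 * 8 = 30144 bits
compressed_size = n_symbols * avg_code_len = 3768 * 4.14 = 15599.52 bits
ratio = original_size / compressed_size = 30144 / 15599.52 = 1.9324

Compression ratio = 1.9324


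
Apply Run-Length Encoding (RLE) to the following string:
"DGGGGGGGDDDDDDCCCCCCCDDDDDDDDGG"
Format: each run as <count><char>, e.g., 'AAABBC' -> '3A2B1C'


Scanning runs left to right:
  i=0: run of 'D' x 1 -> '1D'
  i=1: run of 'G' x 7 -> '7G'
  i=8: run of 'D' x 6 -> '6D'
  i=14: run of 'C' x 7 -> '7C'
  i=21: run of 'D' x 8 -> '8D'
  i=29: run of 'G' x 2 -> '2G'

RLE = 1D7G6D7C8D2G


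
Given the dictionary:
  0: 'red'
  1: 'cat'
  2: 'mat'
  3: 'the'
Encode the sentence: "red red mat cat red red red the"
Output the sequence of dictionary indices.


Look up each word in the dictionary:
  'red' -> 0
  'red' -> 0
  'mat' -> 2
  'cat' -> 1
  'red' -> 0
  'red' -> 0
  'red' -> 0
  'the' -> 3

Encoded: [0, 0, 2, 1, 0, 0, 0, 3]


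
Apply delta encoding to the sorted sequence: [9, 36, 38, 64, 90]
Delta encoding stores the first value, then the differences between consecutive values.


First value: 9
Deltas:
  36 - 9 = 27
  38 - 36 = 2
  64 - 38 = 26
  90 - 64 = 26


Delta encoded: [9, 27, 2, 26, 26]


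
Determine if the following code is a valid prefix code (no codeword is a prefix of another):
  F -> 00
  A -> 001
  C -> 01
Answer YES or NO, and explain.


Checking each pair (does one codeword prefix another?):
  F='00' vs A='001': prefix -- VIOLATION

NO -- this is NOT a valid prefix code. F (00) is a prefix of A (001).


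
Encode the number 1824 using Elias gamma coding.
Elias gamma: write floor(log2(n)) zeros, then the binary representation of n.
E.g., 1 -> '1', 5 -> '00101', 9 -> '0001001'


num_bits = floor(log2(1824)) + 1 = 11
leading_zeros = num_bits - 1 = 10
binary(1824) = 11100100000

Elias gamma(1824) = '0000000000' + '11100100000' = 000000000011100100000 (21 bits)


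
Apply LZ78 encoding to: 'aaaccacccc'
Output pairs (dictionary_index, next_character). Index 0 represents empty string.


LZ78 encoding steps:
Dictionary: {0: ''}
Step 1: w='' (idx 0), next='a' -> output (0, 'a'), add 'a' as idx 1
Step 2: w='a' (idx 1), next='a' -> output (1, 'a'), add 'aa' as idx 2
Step 3: w='' (idx 0), next='c' -> output (0, 'c'), add 'c' as idx 3
Step 4: w='c' (idx 3), next='a' -> output (3, 'a'), add 'ca' as idx 4
Step 5: w='c' (idx 3), next='c' -> output (3, 'c'), add 'cc' as idx 5
Step 6: w='cc' (idx 5), end of input -> output (5, '')


Encoded: [(0, 'a'), (1, 'a'), (0, 'c'), (3, 'a'), (3, 'c'), (5, '')]


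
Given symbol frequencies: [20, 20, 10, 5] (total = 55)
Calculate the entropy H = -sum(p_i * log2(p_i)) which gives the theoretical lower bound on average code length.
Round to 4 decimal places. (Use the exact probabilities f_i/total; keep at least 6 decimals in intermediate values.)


Per-symbol terms -p_i * log2(p_i) with p_i = f_i/55:
  p = 20/55 = 0.363636: log2(p) = -1.459432, -p*log2(p) = 0.530702
  p = 20/55 = 0.363636: log2(p) = -1.459432, -p*log2(p) = 0.530702
  p = 10/55 = 0.181818: log2(p) = -2.459432, -p*log2(p) = 0.447169
  p = 5/55 = 0.090909: log2(p) = -3.459432, -p*log2(p) = 0.314494
H = 0.530702 + 0.530702 + 0.447169 + 0.314494 = 1.823067

H = 1.8231 bits/symbol


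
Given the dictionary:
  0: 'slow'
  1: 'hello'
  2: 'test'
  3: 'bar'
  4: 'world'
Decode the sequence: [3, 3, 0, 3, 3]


Look up each index in the dictionary:
  3 -> 'bar'
  3 -> 'bar'
  0 -> 'slow'
  3 -> 'bar'
  3 -> 'bar'

Decoded: "bar bar slow bar bar"


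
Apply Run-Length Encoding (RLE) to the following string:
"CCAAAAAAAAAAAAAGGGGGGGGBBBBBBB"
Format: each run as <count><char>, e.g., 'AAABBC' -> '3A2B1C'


Scanning runs left to right:
  i=0: run of 'C' x 2 -> '2C'
  i=2: run of 'A' x 13 -> '13A'
  i=15: run of 'G' x 8 -> '8G'
  i=23: run of 'B' x 7 -> '7B'

RLE = 2C13A8G7B


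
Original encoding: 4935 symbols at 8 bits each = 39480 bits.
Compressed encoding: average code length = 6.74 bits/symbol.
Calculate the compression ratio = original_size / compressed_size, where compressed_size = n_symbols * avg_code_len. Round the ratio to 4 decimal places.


original_size = n_symbols * orig_bits = 4935 * 8 = 39480 bits
compressed_size = n_symbols * avg_code_len = 4935 * 6.74 = 33261.9 bits
ratio = original_size / compressed_size = 39480 / 33261.9 = 1.1869

Compression ratio = 1.1869


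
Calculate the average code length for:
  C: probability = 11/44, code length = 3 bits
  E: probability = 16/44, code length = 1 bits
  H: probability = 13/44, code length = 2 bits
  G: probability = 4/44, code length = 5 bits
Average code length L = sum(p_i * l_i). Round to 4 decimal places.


Weighted contributions p_i * l_i:
  C: (11/44) * 3 = 33/44
  E: (16/44) * 1 = 16/44
  H: (13/44) * 2 = 26/44
  G: (4/44) * 5 = 20/44
Sum = (33 + 16 + 26 + 20)/44 = 95/44

L = 95/44 = 2.1591 bits/symbol


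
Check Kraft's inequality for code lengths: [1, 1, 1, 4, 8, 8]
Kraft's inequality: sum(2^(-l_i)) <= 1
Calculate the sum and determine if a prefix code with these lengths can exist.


Sum = 2^(-1) + 2^(-1) + 2^(-1) + 2^(-4) + 2^(-8) + 2^(-8)
    = 0.5 + 0.5 + 0.5 + 0.0625 + 0.00390625 + 0.00390625
    = 402/256 = 1.5703125
Since 1.5703125 > 1, Kraft's inequality is NOT satisfied.
A prefix code with these lengths CANNOT exist.

Kraft sum = 1.5703125. Not satisfied.


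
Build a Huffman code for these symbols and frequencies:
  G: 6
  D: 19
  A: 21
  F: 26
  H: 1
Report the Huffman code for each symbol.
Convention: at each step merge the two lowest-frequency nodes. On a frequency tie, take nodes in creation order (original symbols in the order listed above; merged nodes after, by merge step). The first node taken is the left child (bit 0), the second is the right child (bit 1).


Huffman tree construction:
Step 1: Merge H(1) + G(6) = 7
Step 2: Merge (H+G)(7) + D(19) = 26
Step 3: Merge A(21) + F(26) = 47
Step 4: Merge ((H+G)+D)(26) + (A+F)(47) = 73
Read each symbol's code off the tree from the root (left child = 0, right child = 1).

Codes:
  G: 001 (length 3)
  D: 01 (length 2)
  A: 10 (length 2)
  F: 11 (length 2)
  H: 000 (length 3)
Average code length: 153/73 = 2.0959 bits/symbol


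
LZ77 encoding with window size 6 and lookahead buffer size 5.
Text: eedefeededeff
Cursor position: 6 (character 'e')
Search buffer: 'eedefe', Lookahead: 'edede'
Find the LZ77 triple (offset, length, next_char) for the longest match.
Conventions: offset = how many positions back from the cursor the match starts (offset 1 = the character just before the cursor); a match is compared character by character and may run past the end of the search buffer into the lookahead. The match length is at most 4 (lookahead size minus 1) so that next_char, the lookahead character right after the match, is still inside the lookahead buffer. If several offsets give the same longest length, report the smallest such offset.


Try each offset into the search buffer:
  offset=1 (pos 5, char 'e'): match length 1
  offset=2 (pos 4, char 'f'): match length 0
  offset=3 (pos 3, char 'e'): match length 1
  offset=4 (pos 2, char 'd'): match length 0
  offset=5 (pos 1, char 'e'): match length 3
  offset=6 (pos 0, char 'e'): match length 1
Longest match has length 3 at offset 5.
next_char = character at position 6 + 3 = 9 -> 'd'

Best match: offset=5, length=3 (matching 'ede' starting at position 1)
LZ77 triple: (5, 3, 'd')


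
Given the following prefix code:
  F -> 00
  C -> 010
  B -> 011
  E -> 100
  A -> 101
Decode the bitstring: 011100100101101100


Decoding step by step:
Bits 011 -> B
Bits 100 -> E
Bits 100 -> E
Bits 101 -> A
Bits 101 -> A
Bits 100 -> E


Decoded message: BEEAAE


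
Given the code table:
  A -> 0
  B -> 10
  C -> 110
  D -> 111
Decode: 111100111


Decoding:
111 -> D
10 -> B
0 -> A
111 -> D


Result: DBAD


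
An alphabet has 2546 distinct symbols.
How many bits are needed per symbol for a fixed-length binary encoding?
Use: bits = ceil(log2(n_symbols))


log2(2546) = 11.314
Bracket: 2^11 = 2048 < 2546 <= 2^12 = 4096
So ceil(log2(2546)) = 12

bits = ceil(log2(2546)) = ceil(11.314) = 12 bits


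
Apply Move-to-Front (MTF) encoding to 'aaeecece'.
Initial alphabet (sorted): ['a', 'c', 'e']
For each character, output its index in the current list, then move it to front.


MTF encoding:
'a': index 0 in ['a', 'c', 'e'] -> ['a', 'c', 'e']
'a': index 0 in ['a', 'c', 'e'] -> ['a', 'c', 'e']
'e': index 2 in ['a', 'c', 'e'] -> ['e', 'a', 'c']
'e': index 0 in ['e', 'a', 'c'] -> ['e', 'a', 'c']
'c': index 2 in ['e', 'a', 'c'] -> ['c', 'e', 'a']
'e': index 1 in ['c', 'e', 'a'] -> ['e', 'c', 'a']
'c': index 1 in ['e', 'c', 'a'] -> ['c', 'e', 'a']
'e': index 1 in ['c', 'e', 'a'] -> ['e', 'c', 'a']


Output: [0, 0, 2, 0, 2, 1, 1, 1]


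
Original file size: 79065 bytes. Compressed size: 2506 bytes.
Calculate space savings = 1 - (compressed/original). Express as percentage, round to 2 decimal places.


ratio = compressed/original = 2506/79065 = 0.031695
savings = 1 - ratio = 1 - 0.031695 = 0.968305
as a percentage: 0.968305 * 100 = 96.83%

Space savings = 1 - 2506/79065 = 96.83%


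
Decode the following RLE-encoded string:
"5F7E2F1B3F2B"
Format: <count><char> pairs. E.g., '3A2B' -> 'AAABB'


Expanding each <count><char> pair:
  5F -> 'FFFFF'
  7E -> 'EEEEEEE'
  2F -> 'FF'
  1B -> 'B'
  3F -> 'FFF'
  2B -> 'BB'

Decoded = FFFFFEEEEEEEFFBFFFBB


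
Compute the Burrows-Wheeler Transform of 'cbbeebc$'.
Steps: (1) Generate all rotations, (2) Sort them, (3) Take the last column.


Rotations (sorted):
  0: $cbbeebc -> last char: c
  1: bbeebc$c -> last char: c
  2: bc$cbbee -> last char: e
  3: beebc$cb -> last char: b
  4: c$cbbeeb -> last char: b
  5: cbbeebc$ -> last char: $
  6: ebc$cbbe -> last char: e
  7: eebc$cbb -> last char: b


BWT = ccebb$eb


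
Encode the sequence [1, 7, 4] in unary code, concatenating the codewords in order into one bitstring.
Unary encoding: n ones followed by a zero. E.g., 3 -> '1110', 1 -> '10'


Encode each number as n ones followed by a terminating 0:
  1 -> 10 (2 bits)
  7 -> 11111110 (8 bits)
  4 -> 11110 (5 bits)
Total length = 2 + 8 + 5 = 15 bits.

Unary([1, 7, 4]) = 101111111011110 (15 bits)


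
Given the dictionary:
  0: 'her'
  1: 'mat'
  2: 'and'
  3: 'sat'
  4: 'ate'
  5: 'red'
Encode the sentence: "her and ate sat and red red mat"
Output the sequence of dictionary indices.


Look up each word in the dictionary:
  'her' -> 0
  'and' -> 2
  'ate' -> 4
  'sat' -> 3
  'and' -> 2
  'red' -> 5
  'red' -> 5
  'mat' -> 1

Encoded: [0, 2, 4, 3, 2, 5, 5, 1]


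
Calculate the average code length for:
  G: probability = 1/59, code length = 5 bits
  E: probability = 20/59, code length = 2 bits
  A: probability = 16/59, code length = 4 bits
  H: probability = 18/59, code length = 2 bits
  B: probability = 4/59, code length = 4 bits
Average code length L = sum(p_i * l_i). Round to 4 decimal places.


Weighted contributions p_i * l_i:
  G: (1/59) * 5 = 5/59
  E: (20/59) * 2 = 40/59
  A: (16/59) * 4 = 64/59
  H: (18/59) * 2 = 36/59
  B: (4/59) * 4 = 16/59
Sum = (5 + 40 + 64 + 36 + 16)/59 = 161/59

L = 161/59 = 2.7288 bits/symbol


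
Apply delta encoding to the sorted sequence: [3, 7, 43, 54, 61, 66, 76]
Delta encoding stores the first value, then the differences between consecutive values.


First value: 3
Deltas:
  7 - 3 = 4
  43 - 7 = 36
  54 - 43 = 11
  61 - 54 = 7
  66 - 61 = 5
  76 - 66 = 10


Delta encoded: [3, 4, 36, 11, 7, 5, 10]


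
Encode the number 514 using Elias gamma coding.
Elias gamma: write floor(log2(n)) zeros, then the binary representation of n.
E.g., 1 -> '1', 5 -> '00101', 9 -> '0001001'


num_bits = floor(log2(514)) + 1 = 10
leading_zeros = num_bits - 1 = 9
binary(514) = 1000000010

Elias gamma(514) = '000000000' + '1000000010' = 0000000001000000010 (19 bits)


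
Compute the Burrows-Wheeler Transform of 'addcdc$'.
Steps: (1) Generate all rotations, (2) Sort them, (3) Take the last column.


Rotations (sorted):
  0: $addcdc -> last char: c
  1: addcdc$ -> last char: $
  2: c$addcd -> last char: d
  3: cdc$add -> last char: d
  4: dc$addc -> last char: c
  5: dcdc$ad -> last char: d
  6: ddcdc$a -> last char: a


BWT = c$ddcda


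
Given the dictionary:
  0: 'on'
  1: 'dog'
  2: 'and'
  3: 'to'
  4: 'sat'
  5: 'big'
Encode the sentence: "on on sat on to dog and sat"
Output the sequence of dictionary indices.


Look up each word in the dictionary:
  'on' -> 0
  'on' -> 0
  'sat' -> 4
  'on' -> 0
  'to' -> 3
  'dog' -> 1
  'and' -> 2
  'sat' -> 4

Encoded: [0, 0, 4, 0, 3, 1, 2, 4]


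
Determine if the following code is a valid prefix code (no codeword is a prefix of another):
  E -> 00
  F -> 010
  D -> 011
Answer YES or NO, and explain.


Checking each pair (does one codeword prefix another?):
  E='00' vs F='010': no prefix
  E='00' vs D='011': no prefix
  F='010' vs E='00': no prefix
  F='010' vs D='011': no prefix
  D='011' vs E='00': no prefix
  D='011' vs F='010': no prefix
No violation found over all pairs.

YES -- this is a valid prefix code. No codeword is a prefix of any other codeword.


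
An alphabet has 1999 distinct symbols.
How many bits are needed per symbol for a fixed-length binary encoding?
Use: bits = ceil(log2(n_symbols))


log2(1999) = 10.9651
Bracket: 2^10 = 1024 < 1999 <= 2^11 = 2048
So ceil(log2(1999)) = 11

bits = ceil(log2(1999)) = ceil(10.9651) = 11 bits


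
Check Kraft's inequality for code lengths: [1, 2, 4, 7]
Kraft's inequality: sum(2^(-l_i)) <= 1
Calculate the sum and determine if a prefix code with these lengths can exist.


Sum = 2^(-1) + 2^(-2) + 2^(-4) + 2^(-7)
    = 0.5 + 0.25 + 0.0625 + 0.0078125
    = 105/128 = 0.8203125
Since 0.8203125 <= 1, Kraft's inequality IS satisfied.
A prefix code with these lengths CAN exist.

Kraft sum = 0.8203125. Satisfied.


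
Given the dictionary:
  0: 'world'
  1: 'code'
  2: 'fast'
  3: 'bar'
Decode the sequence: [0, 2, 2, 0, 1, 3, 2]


Look up each index in the dictionary:
  0 -> 'world'
  2 -> 'fast'
  2 -> 'fast'
  0 -> 'world'
  1 -> 'code'
  3 -> 'bar'
  2 -> 'fast'

Decoded: "world fast fast world code bar fast"


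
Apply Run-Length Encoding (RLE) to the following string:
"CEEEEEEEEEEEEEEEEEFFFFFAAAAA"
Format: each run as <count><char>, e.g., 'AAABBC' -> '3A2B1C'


Scanning runs left to right:
  i=0: run of 'C' x 1 -> '1C'
  i=1: run of 'E' x 17 -> '17E'
  i=18: run of 'F' x 5 -> '5F'
  i=23: run of 'A' x 5 -> '5A'

RLE = 1C17E5F5A


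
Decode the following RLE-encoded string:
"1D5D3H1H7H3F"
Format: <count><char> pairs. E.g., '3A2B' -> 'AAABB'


Expanding each <count><char> pair:
  1D -> 'D'
  5D -> 'DDDDD'
  3H -> 'HHH'
  1H -> 'H'
  7H -> 'HHHHHHH'
  3F -> 'FFF'

Decoded = DDDDDDHHHHHHHHHHHFFF


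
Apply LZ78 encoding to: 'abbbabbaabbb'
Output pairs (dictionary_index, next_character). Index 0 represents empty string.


LZ78 encoding steps:
Dictionary: {0: ''}
Step 1: w='' (idx 0), next='a' -> output (0, 'a'), add 'a' as idx 1
Step 2: w='' (idx 0), next='b' -> output (0, 'b'), add 'b' as idx 2
Step 3: w='b' (idx 2), next='b' -> output (2, 'b'), add 'bb' as idx 3
Step 4: w='a' (idx 1), next='b' -> output (1, 'b'), add 'ab' as idx 4
Step 5: w='b' (idx 2), next='a' -> output (2, 'a'), add 'ba' as idx 5
Step 6: w='ab' (idx 4), next='b' -> output (4, 'b'), add 'abb' as idx 6
Step 7: w='b' (idx 2), end of input -> output (2, '')


Encoded: [(0, 'a'), (0, 'b'), (2, 'b'), (1, 'b'), (2, 'a'), (4, 'b'), (2, '')]


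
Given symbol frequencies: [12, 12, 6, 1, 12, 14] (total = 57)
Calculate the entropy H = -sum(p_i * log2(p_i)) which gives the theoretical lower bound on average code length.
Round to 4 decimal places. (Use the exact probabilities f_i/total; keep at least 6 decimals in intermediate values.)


Per-symbol terms -p_i * log2(p_i) with p_i = f_i/57:
  p = 12/57 = 0.210526: log2(p) = -2.247928, -p*log2(p) = 0.473248
  p = 12/57 = 0.210526: log2(p) = -2.247928, -p*log2(p) = 0.473248
  p = 6/57 = 0.105263: log2(p) = -3.247928, -p*log2(p) = 0.341887
  p = 1/57 = 0.017544: log2(p) = -5.832890, -p*log2(p) = 0.102331
  p = 12/57 = 0.210526: log2(p) = -2.247928, -p*log2(p) = 0.473248
  p = 14/57 = 0.245614: log2(p) = -2.025535, -p*log2(p) = 0.497500
H = 0.473248 + 0.473248 + 0.341887 + 0.102331 + 0.473248 + 0.497500 = 2.361462

H = 2.3615 bits/symbol


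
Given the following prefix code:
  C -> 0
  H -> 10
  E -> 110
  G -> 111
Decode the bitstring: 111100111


Decoding step by step:
Bits 111 -> G
Bits 10 -> H
Bits 0 -> C
Bits 111 -> G


Decoded message: GHCG


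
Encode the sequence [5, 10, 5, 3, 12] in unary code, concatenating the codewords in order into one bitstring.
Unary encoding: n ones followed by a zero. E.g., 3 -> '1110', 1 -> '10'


Encode each number as n ones followed by a terminating 0:
  5 -> 111110 (6 bits)
  10 -> 11111111110 (11 bits)
  5 -> 111110 (6 bits)
  3 -> 1110 (4 bits)
  12 -> 1111111111110 (13 bits)
Total length = 6 + 11 + 6 + 4 + 13 = 40 bits.

Unary([5, 10, 5, 3, 12]) = 1111101111111111011111011101111111111110 (40 bits)


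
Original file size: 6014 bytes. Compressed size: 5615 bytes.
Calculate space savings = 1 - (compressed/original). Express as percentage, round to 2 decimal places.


ratio = compressed/original = 5615/6014 = 0.933655
savings = 1 - ratio = 1 - 0.933655 = 0.066345
as a percentage: 0.066345 * 100 = 6.63%

Space savings = 1 - 5615/6014 = 6.63%


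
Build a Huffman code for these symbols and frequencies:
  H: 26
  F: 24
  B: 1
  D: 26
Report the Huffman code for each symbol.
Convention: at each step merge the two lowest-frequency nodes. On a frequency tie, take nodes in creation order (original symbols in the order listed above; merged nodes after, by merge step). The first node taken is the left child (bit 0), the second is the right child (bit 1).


Huffman tree construction:
Step 1: Merge B(1) + F(24) = 25
Step 2: Merge (B+F)(25) + H(26) = 51
Step 3: Merge D(26) + ((B+F)+H)(51) = 77
Read each symbol's code off the tree from the root (left child = 0, right child = 1).

Codes:
  H: 11 (length 2)
  F: 101 (length 3)
  B: 100 (length 3)
  D: 0 (length 1)
Average code length: 153/77 = 1.9870 bits/symbol


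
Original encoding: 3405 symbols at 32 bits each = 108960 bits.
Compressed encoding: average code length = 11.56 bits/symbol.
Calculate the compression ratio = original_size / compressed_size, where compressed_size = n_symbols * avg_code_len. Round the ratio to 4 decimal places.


original_size = n_symbols * orig_bits = 3405 * 32 = 108960 bits
compressed_size = n_symbols * avg_code_len = 3405 * 11.56 = 39361.8 bits
ratio = original_size / compressed_size = 108960 / 39361.8 = 2.7682

Compression ratio = 2.7682


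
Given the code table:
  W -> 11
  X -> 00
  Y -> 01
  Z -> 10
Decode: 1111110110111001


Decoding:
11 -> W
11 -> W
11 -> W
01 -> Y
10 -> Z
11 -> W
10 -> Z
01 -> Y


Result: WWWYZWZY


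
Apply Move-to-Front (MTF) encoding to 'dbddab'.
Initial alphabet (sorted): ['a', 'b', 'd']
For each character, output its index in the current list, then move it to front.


MTF encoding:
'd': index 2 in ['a', 'b', 'd'] -> ['d', 'a', 'b']
'b': index 2 in ['d', 'a', 'b'] -> ['b', 'd', 'a']
'd': index 1 in ['b', 'd', 'a'] -> ['d', 'b', 'a']
'd': index 0 in ['d', 'b', 'a'] -> ['d', 'b', 'a']
'a': index 2 in ['d', 'b', 'a'] -> ['a', 'd', 'b']
'b': index 2 in ['a', 'd', 'b'] -> ['b', 'a', 'd']


Output: [2, 2, 1, 0, 2, 2]


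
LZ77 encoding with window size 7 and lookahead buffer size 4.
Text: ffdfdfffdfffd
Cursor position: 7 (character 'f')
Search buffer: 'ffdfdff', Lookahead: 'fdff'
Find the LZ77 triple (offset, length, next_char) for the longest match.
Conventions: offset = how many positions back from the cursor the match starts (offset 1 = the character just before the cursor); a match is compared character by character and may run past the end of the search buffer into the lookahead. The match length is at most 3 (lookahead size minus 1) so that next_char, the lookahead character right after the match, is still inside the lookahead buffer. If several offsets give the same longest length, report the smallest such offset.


Try each offset into the search buffer:
  offset=1 (pos 6, char 'f'): match length 1
  offset=2 (pos 5, char 'f'): match length 1
  offset=3 (pos 4, char 'd'): match length 0
  offset=4 (pos 3, char 'f'): match length 3
  offset=5 (pos 2, char 'd'): match length 0
  offset=6 (pos 1, char 'f'): match length 3
  offset=7 (pos 0, char 'f'): match length 1
Longest match has length 3, found at offsets 4, 6; take the smallest, offset 4.
next_char = character at position 7 + 3 = 10 -> 'f'

Best match: offset=4, length=3 (matching 'fdf' starting at position 3)
LZ77 triple: (4, 3, 'f')


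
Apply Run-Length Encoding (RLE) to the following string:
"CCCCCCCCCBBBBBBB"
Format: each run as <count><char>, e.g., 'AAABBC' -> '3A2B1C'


Scanning runs left to right:
  i=0: run of 'C' x 9 -> '9C'
  i=9: run of 'B' x 7 -> '7B'

RLE = 9C7B


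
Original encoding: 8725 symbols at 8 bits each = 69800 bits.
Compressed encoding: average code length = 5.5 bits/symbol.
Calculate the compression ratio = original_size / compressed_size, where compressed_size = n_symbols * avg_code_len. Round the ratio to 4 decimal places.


original_size = n_symbols * orig_bits = 8725 * 8 = 69800 bits
compressed_size = n_symbols * avg_code_len = 8725 * 5.5 = 47987.5 bits
ratio = original_size / compressed_size = 69800 / 47987.5 = 1.4545

Compression ratio = 1.4545


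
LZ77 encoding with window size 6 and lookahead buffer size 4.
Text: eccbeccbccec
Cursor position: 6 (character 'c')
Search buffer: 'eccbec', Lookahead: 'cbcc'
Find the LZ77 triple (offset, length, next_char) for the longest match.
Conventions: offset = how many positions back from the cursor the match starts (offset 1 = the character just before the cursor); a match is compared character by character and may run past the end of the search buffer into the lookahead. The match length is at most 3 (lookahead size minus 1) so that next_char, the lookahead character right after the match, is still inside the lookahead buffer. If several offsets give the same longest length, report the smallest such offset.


Try each offset into the search buffer:
  offset=1 (pos 5, char 'c'): match length 1
  offset=2 (pos 4, char 'e'): match length 0
  offset=3 (pos 3, char 'b'): match length 0
  offset=4 (pos 2, char 'c'): match length 2
  offset=5 (pos 1, char 'c'): match length 1
  offset=6 (pos 0, char 'e'): match length 0
Longest match has length 2 at offset 4.
next_char = character at position 6 + 2 = 8 -> 'c'

Best match: offset=4, length=2 (matching 'cb' starting at position 2)
LZ77 triple: (4, 2, 'c')


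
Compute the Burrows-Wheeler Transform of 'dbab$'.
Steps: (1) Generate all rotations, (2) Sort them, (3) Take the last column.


Rotations (sorted):
  0: $dbab -> last char: b
  1: ab$db -> last char: b
  2: b$dba -> last char: a
  3: bab$d -> last char: d
  4: dbab$ -> last char: $


BWT = bbad$


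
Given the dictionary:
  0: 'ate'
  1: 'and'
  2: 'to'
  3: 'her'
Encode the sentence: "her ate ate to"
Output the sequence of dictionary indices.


Look up each word in the dictionary:
  'her' -> 3
  'ate' -> 0
  'ate' -> 0
  'to' -> 2

Encoded: [3, 0, 0, 2]


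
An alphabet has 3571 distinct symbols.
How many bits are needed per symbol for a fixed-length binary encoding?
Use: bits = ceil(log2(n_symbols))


log2(3571) = 11.8021
Bracket: 2^11 = 2048 < 3571 <= 2^12 = 4096
So ceil(log2(3571)) = 12

bits = ceil(log2(3571)) = ceil(11.8021) = 12 bits


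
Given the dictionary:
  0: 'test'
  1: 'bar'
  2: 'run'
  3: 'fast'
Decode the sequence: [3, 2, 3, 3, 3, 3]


Look up each index in the dictionary:
  3 -> 'fast'
  2 -> 'run'
  3 -> 'fast'
  3 -> 'fast'
  3 -> 'fast'
  3 -> 'fast'

Decoded: "fast run fast fast fast fast"


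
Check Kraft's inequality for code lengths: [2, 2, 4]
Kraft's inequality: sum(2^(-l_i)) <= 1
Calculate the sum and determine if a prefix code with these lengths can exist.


Sum = 2^(-2) + 2^(-2) + 2^(-4)
    = 0.25 + 0.25 + 0.0625
    = 9/16 = 0.5625
Since 0.5625 <= 1, Kraft's inequality IS satisfied.
A prefix code with these lengths CAN exist.

Kraft sum = 0.5625. Satisfied.


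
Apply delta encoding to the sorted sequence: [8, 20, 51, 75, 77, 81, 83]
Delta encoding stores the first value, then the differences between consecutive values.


First value: 8
Deltas:
  20 - 8 = 12
  51 - 20 = 31
  75 - 51 = 24
  77 - 75 = 2
  81 - 77 = 4
  83 - 81 = 2


Delta encoded: [8, 12, 31, 24, 2, 4, 2]


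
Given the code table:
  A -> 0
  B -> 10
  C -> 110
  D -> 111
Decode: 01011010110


Decoding:
0 -> A
10 -> B
110 -> C
10 -> B
110 -> C


Result: ABCBC


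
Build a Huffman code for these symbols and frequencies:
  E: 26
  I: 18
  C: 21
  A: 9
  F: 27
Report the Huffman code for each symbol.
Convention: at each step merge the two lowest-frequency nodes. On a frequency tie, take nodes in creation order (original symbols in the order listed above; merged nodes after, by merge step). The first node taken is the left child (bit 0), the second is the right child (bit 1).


Huffman tree construction:
Step 1: Merge A(9) + I(18) = 27
Step 2: Merge C(21) + E(26) = 47
Step 3: Merge F(27) + (A+I)(27) = 54
Step 4: Merge (C+E)(47) + (F+(A+I))(54) = 101
Read each symbol's code off the tree from the root (left child = 0, right child = 1).

Codes:
  E: 01 (length 2)
  I: 111 (length 3)
  C: 00 (length 2)
  A: 110 (length 3)
  F: 10 (length 2)
Average code length: 229/101 = 2.2673 bits/symbol


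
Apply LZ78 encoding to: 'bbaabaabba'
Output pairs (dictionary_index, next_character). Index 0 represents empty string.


LZ78 encoding steps:
Dictionary: {0: ''}
Step 1: w='' (idx 0), next='b' -> output (0, 'b'), add 'b' as idx 1
Step 2: w='b' (idx 1), next='a' -> output (1, 'a'), add 'ba' as idx 2
Step 3: w='' (idx 0), next='a' -> output (0, 'a'), add 'a' as idx 3
Step 4: w='ba' (idx 2), next='a' -> output (2, 'a'), add 'baa' as idx 4
Step 5: w='b' (idx 1), next='b' -> output (1, 'b'), add 'bb' as idx 5
Step 6: w='a' (idx 3), end of input -> output (3, '')


Encoded: [(0, 'b'), (1, 'a'), (0, 'a'), (2, 'a'), (1, 'b'), (3, '')]


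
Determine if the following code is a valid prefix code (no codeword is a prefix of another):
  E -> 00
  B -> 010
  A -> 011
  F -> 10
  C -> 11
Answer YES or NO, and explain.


Checking each pair (does one codeword prefix another?):
  E='00' vs B='010': no prefix
  E='00' vs A='011': no prefix
  E='00' vs F='10': no prefix
  E='00' vs C='11': no prefix
  B='010' vs E='00': no prefix
  B='010' vs A='011': no prefix
  B='010' vs F='10': no prefix
  B='010' vs C='11': no prefix
  A='011' vs E='00': no prefix
  A='011' vs B='010': no prefix
  A='011' vs F='10': no prefix
  A='011' vs C='11': no prefix
  F='10' vs E='00': no prefix
  F='10' vs B='010': no prefix
  F='10' vs A='011': no prefix
  F='10' vs C='11': no prefix
  C='11' vs E='00': no prefix
  C='11' vs B='010': no prefix
  C='11' vs A='011': no prefix
  C='11' vs F='10': no prefix
No violation found over all pairs.

YES -- this is a valid prefix code. No codeword is a prefix of any other codeword.


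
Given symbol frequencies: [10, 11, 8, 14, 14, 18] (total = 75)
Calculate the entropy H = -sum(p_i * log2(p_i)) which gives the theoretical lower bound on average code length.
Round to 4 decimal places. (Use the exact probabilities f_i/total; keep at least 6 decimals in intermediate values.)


Per-symbol terms -p_i * log2(p_i) with p_i = f_i/75:
  p = 10/75 = 0.133333: log2(p) = -2.906891, -p*log2(p) = 0.387585
  p = 11/75 = 0.146667: log2(p) = -2.769387, -p*log2(p) = 0.406177
  p = 8/75 = 0.106667: log2(p) = -3.228819, -p*log2(p) = 0.344407
  p = 14/75 = 0.186667: log2(p) = -2.421464, -p*log2(p) = 0.452007
  p = 14/75 = 0.186667: log2(p) = -2.421464, -p*log2(p) = 0.452007
  p = 18/75 = 0.240000: log2(p) = -2.058894, -p*log2(p) = 0.494134
H = 0.387585 + 0.406177 + 0.344407 + 0.452007 + 0.452007 + 0.494134 = 2.536317

H = 2.5363 bits/symbol


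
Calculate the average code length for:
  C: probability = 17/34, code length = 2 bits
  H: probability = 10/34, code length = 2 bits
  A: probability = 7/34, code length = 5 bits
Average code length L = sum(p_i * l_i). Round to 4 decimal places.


Weighted contributions p_i * l_i:
  C: (17/34) * 2 = 34/34
  H: (10/34) * 2 = 20/34
  A: (7/34) * 5 = 35/34
Sum = (34 + 20 + 35)/34 = 89/34

L = 89/34 = 2.6176 bits/symbol


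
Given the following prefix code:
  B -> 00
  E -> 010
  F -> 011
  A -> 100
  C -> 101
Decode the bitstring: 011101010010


Decoding step by step:
Bits 011 -> F
Bits 101 -> C
Bits 010 -> E
Bits 010 -> E


Decoded message: FCEE


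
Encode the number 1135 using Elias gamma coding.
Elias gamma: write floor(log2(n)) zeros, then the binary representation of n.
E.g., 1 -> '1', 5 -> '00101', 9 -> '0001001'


num_bits = floor(log2(1135)) + 1 = 11
leading_zeros = num_bits - 1 = 10
binary(1135) = 10001101111

Elias gamma(1135) = '0000000000' + '10001101111' = 000000000010001101111 (21 bits)


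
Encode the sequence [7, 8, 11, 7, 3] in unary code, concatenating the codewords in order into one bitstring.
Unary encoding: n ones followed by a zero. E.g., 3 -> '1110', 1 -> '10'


Encode each number as n ones followed by a terminating 0:
  7 -> 11111110 (8 bits)
  8 -> 111111110 (9 bits)
  11 -> 111111111110 (12 bits)
  7 -> 11111110 (8 bits)
  3 -> 1110 (4 bits)
Total length = 8 + 9 + 12 + 8 + 4 = 41 bits.

Unary([7, 8, 11, 7, 3]) = 11111110111111110111111111110111111101110 (41 bits)


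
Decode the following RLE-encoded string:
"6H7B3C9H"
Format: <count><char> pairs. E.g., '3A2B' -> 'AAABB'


Expanding each <count><char> pair:
  6H -> 'HHHHHH'
  7B -> 'BBBBBBB'
  3C -> 'CCC'
  9H -> 'HHHHHHHHH'

Decoded = HHHHHHBBBBBBBCCCHHHHHHHHH


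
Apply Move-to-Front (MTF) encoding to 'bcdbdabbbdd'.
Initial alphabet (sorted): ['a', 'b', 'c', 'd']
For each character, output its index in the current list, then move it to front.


MTF encoding:
'b': index 1 in ['a', 'b', 'c', 'd'] -> ['b', 'a', 'c', 'd']
'c': index 2 in ['b', 'a', 'c', 'd'] -> ['c', 'b', 'a', 'd']
'd': index 3 in ['c', 'b', 'a', 'd'] -> ['d', 'c', 'b', 'a']
'b': index 2 in ['d', 'c', 'b', 'a'] -> ['b', 'd', 'c', 'a']
'd': index 1 in ['b', 'd', 'c', 'a'] -> ['d', 'b', 'c', 'a']
'a': index 3 in ['d', 'b', 'c', 'a'] -> ['a', 'd', 'b', 'c']
'b': index 2 in ['a', 'd', 'b', 'c'] -> ['b', 'a', 'd', 'c']
'b': index 0 in ['b', 'a', 'd', 'c'] -> ['b', 'a', 'd', 'c']
'b': index 0 in ['b', 'a', 'd', 'c'] -> ['b', 'a', 'd', 'c']
'd': index 2 in ['b', 'a', 'd', 'c'] -> ['d', 'b', 'a', 'c']
'd': index 0 in ['d', 'b', 'a', 'c'] -> ['d', 'b', 'a', 'c']


Output: [1, 2, 3, 2, 1, 3, 2, 0, 0, 2, 0]


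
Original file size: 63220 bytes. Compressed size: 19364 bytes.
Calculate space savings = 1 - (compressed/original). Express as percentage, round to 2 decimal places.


ratio = compressed/original = 19364/63220 = 0.306295
savings = 1 - ratio = 1 - 0.306295 = 0.693705
as a percentage: 0.693705 * 100 = 69.37%

Space savings = 1 - 19364/63220 = 69.37%


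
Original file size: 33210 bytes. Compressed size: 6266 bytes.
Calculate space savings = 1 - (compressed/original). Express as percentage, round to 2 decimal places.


ratio = compressed/original = 6266/33210 = 0.188678
savings = 1 - ratio = 1 - 0.188678 = 0.811322
as a percentage: 0.811322 * 100 = 81.13%

Space savings = 1 - 6266/33210 = 81.13%


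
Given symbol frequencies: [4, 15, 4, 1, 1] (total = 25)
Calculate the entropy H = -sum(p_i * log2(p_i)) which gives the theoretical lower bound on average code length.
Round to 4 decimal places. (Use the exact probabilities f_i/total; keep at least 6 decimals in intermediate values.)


Per-symbol terms -p_i * log2(p_i) with p_i = f_i/25:
  p = 4/25 = 0.160000: log2(p) = -2.643856, -p*log2(p) = 0.423017
  p = 15/25 = 0.600000: log2(p) = -0.736966, -p*log2(p) = 0.442179
  p = 4/25 = 0.160000: log2(p) = -2.643856, -p*log2(p) = 0.423017
  p = 1/25 = 0.040000: log2(p) = -4.643856, -p*log2(p) = 0.185754
  p = 1/25 = 0.040000: log2(p) = -4.643856, -p*log2(p) = 0.185754
H = 0.423017 + 0.442179 + 0.423017 + 0.185754 + 0.185754 = 1.659721

H = 1.6597 bits/symbol


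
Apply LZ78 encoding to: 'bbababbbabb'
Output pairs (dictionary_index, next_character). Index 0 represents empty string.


LZ78 encoding steps:
Dictionary: {0: ''}
Step 1: w='' (idx 0), next='b' -> output (0, 'b'), add 'b' as idx 1
Step 2: w='b' (idx 1), next='a' -> output (1, 'a'), add 'ba' as idx 2
Step 3: w='ba' (idx 2), next='b' -> output (2, 'b'), add 'bab' as idx 3
Step 4: w='b' (idx 1), next='b' -> output (1, 'b'), add 'bb' as idx 4
Step 5: w='' (idx 0), next='a' -> output (0, 'a'), add 'a' as idx 5
Step 6: w='bb' (idx 4), end of input -> output (4, '')


Encoded: [(0, 'b'), (1, 'a'), (2, 'b'), (1, 'b'), (0, 'a'), (4, '')]


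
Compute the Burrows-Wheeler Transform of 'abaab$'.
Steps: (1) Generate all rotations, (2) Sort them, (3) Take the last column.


Rotations (sorted):
  0: $abaab -> last char: b
  1: aab$ab -> last char: b
  2: ab$aba -> last char: a
  3: abaab$ -> last char: $
  4: b$abaa -> last char: a
  5: baab$a -> last char: a


BWT = bba$aa


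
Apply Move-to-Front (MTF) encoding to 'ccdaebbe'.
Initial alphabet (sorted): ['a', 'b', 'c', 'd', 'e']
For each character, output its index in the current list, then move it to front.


MTF encoding:
'c': index 2 in ['a', 'b', 'c', 'd', 'e'] -> ['c', 'a', 'b', 'd', 'e']
'c': index 0 in ['c', 'a', 'b', 'd', 'e'] -> ['c', 'a', 'b', 'd', 'e']
'd': index 3 in ['c', 'a', 'b', 'd', 'e'] -> ['d', 'c', 'a', 'b', 'e']
'a': index 2 in ['d', 'c', 'a', 'b', 'e'] -> ['a', 'd', 'c', 'b', 'e']
'e': index 4 in ['a', 'd', 'c', 'b', 'e'] -> ['e', 'a', 'd', 'c', 'b']
'b': index 4 in ['e', 'a', 'd', 'c', 'b'] -> ['b', 'e', 'a', 'd', 'c']
'b': index 0 in ['b', 'e', 'a', 'd', 'c'] -> ['b', 'e', 'a', 'd', 'c']
'e': index 1 in ['b', 'e', 'a', 'd', 'c'] -> ['e', 'b', 'a', 'd', 'c']


Output: [2, 0, 3, 2, 4, 4, 0, 1]


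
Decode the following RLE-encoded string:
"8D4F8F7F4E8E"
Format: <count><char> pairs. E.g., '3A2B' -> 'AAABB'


Expanding each <count><char> pair:
  8D -> 'DDDDDDDD'
  4F -> 'FFFF'
  8F -> 'FFFFFFFF'
  7F -> 'FFFFFFF'
  4E -> 'EEEE'
  8E -> 'EEEEEEEE'

Decoded = DDDDDDDDFFFFFFFFFFFFFFFFFFFEEEEEEEEEEEE


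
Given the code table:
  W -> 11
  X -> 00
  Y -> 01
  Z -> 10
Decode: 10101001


Decoding:
10 -> Z
10 -> Z
10 -> Z
01 -> Y


Result: ZZZY


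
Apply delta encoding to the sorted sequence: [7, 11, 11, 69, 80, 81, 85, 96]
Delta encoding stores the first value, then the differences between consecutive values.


First value: 7
Deltas:
  11 - 7 = 4
  11 - 11 = 0
  69 - 11 = 58
  80 - 69 = 11
  81 - 80 = 1
  85 - 81 = 4
  96 - 85 = 11


Delta encoded: [7, 4, 0, 58, 11, 1, 4, 11]


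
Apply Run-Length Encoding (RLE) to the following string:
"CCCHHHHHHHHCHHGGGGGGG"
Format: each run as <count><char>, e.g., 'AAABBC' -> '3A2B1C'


Scanning runs left to right:
  i=0: run of 'C' x 3 -> '3C'
  i=3: run of 'H' x 8 -> '8H'
  i=11: run of 'C' x 1 -> '1C'
  i=12: run of 'H' x 2 -> '2H'
  i=14: run of 'G' x 7 -> '7G'

RLE = 3C8H1C2H7G


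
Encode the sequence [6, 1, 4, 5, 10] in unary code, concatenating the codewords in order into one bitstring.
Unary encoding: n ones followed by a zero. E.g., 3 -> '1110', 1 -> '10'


Encode each number as n ones followed by a terminating 0:
  6 -> 1111110 (7 bits)
  1 -> 10 (2 bits)
  4 -> 11110 (5 bits)
  5 -> 111110 (6 bits)
  10 -> 11111111110 (11 bits)
Total length = 7 + 2 + 5 + 6 + 11 = 31 bits.

Unary([6, 1, 4, 5, 10]) = 1111110101111011111011111111110 (31 bits)


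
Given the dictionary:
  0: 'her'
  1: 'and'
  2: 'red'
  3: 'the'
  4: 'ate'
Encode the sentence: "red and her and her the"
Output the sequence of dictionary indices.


Look up each word in the dictionary:
  'red' -> 2
  'and' -> 1
  'her' -> 0
  'and' -> 1
  'her' -> 0
  'the' -> 3

Encoded: [2, 1, 0, 1, 0, 3]


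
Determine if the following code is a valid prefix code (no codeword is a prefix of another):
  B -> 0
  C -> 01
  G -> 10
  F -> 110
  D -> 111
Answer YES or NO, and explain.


Checking each pair (does one codeword prefix another?):
  B='0' vs C='01': prefix -- VIOLATION

NO -- this is NOT a valid prefix code. B (0) is a prefix of C (01).


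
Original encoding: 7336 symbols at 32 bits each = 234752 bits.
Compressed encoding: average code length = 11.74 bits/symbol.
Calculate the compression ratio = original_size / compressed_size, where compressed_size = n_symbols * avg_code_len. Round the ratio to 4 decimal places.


original_size = n_symbols * orig_bits = 7336 * 32 = 234752 bits
compressed_size = n_symbols * avg_code_len = 7336 * 11.74 = 86124.64 bits
ratio = original_size / compressed_size = 234752 / 86124.64 = 2.7257

Compression ratio = 2.7257


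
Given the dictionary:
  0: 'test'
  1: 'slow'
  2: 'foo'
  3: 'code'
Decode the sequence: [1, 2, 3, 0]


Look up each index in the dictionary:
  1 -> 'slow'
  2 -> 'foo'
  3 -> 'code'
  0 -> 'test'

Decoded: "slow foo code test"


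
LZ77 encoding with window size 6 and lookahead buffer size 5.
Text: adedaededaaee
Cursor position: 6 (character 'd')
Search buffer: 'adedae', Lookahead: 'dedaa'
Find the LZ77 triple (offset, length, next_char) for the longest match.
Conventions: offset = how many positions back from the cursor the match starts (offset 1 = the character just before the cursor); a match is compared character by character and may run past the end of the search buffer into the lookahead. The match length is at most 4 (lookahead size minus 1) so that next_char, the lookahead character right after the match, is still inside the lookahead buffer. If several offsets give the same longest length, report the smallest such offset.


Try each offset into the search buffer:
  offset=1 (pos 5, char 'e'): match length 0
  offset=2 (pos 4, char 'a'): match length 0
  offset=3 (pos 3, char 'd'): match length 1
  offset=4 (pos 2, char 'e'): match length 0
  offset=5 (pos 1, char 'd'): match length 4
  offset=6 (pos 0, char 'a'): match length 0
Longest match has length 4 at offset 5.
next_char = character at position 6 + 4 = 10 -> 'a'

Best match: offset=5, length=4 (matching 'deda' starting at position 1)
LZ77 triple: (5, 4, 'a')


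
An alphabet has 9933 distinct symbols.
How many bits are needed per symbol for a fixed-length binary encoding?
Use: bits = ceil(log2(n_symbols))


log2(9933) = 13.278
Bracket: 2^13 = 8192 < 9933 <= 2^14 = 16384
So ceil(log2(9933)) = 14

bits = ceil(log2(9933)) = ceil(13.278) = 14 bits


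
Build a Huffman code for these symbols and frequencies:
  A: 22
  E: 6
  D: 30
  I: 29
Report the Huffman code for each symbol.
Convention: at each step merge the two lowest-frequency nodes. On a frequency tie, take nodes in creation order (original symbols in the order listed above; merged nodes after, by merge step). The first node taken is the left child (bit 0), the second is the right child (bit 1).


Huffman tree construction:
Step 1: Merge E(6) + A(22) = 28
Step 2: Merge (E+A)(28) + I(29) = 57
Step 3: Merge D(30) + ((E+A)+I)(57) = 87
Read each symbol's code off the tree from the root (left child = 0, right child = 1).

Codes:
  A: 101 (length 3)
  E: 100 (length 3)
  D: 0 (length 1)
  I: 11 (length 2)
Average code length: 172/87 = 1.9770 bits/symbol


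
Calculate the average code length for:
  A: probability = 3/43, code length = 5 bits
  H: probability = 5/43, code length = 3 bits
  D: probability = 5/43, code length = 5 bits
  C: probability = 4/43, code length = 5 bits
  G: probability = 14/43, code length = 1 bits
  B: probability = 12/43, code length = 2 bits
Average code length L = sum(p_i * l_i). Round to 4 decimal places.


Weighted contributions p_i * l_i:
  A: (3/43) * 5 = 15/43
  H: (5/43) * 3 = 15/43
  D: (5/43) * 5 = 25/43
  C: (4/43) * 5 = 20/43
  G: (14/43) * 1 = 14/43
  B: (12/43) * 2 = 24/43
Sum = (15 + 15 + 25 + 20 + 14 + 24)/43 = 113/43

L = 113/43 = 2.6279 bits/symbol
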